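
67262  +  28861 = 96123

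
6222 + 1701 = 7923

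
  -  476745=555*(  -  859)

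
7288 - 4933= 2355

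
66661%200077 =66661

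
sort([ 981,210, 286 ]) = [ 210, 286  ,  981]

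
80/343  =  80/343 = 0.23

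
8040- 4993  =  3047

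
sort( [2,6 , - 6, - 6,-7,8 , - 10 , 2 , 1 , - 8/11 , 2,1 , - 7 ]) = [ - 10, - 7, - 7, - 6, - 6,  -  8/11, 1,1, 2,2,2,  6,8 ]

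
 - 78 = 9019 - 9097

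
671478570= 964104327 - 292625757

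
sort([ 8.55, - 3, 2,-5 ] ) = [ - 5,  -  3,  2,8.55]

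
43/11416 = 43/11416 = 0.00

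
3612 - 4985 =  - 1373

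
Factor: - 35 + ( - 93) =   -  2^7  =  -128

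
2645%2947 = 2645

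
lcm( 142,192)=13632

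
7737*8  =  61896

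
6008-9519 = - 3511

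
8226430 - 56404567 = - 48178137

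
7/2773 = 7/2773 =0.00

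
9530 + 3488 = 13018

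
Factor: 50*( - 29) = -2^1*5^2 * 29^1  =  - 1450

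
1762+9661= 11423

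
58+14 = 72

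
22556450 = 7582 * 2975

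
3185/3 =3185/3 = 1061.67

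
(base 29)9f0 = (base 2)1111101000100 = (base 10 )8004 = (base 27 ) aqc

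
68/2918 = 34/1459 = 0.02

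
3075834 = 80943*38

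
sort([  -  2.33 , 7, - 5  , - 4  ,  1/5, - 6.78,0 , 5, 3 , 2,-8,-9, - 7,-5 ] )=[-9, - 8, - 7,-6.78, - 5 , - 5,-4, - 2.33,  0,1/5,2, 3,5, 7]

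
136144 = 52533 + 83611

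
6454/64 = 3227/32 = 100.84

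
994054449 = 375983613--618070836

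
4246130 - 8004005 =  - 3757875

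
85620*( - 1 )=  - 85620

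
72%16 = 8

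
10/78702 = 5/39351 = 0.00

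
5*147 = 735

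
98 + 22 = 120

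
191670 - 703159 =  - 511489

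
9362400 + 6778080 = 16140480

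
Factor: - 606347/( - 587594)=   2^( - 1)*47^( - 1)*97^1= 97/94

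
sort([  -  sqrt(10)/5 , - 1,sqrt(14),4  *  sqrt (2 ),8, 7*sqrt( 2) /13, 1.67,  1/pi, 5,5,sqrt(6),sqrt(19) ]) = [-1, - sqrt( 10)/5,1/pi,7  *sqrt(2)/13,1.67,sqrt ( 6),sqrt( 14),  sqrt( 19), 5, 5,4 * sqrt ( 2),8 ] 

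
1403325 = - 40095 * ( - 35 )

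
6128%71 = 22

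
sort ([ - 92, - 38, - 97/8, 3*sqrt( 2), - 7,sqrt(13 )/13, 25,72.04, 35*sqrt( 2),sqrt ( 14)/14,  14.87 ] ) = [ - 92,  -  38, - 97/8, - 7, sqrt(14)/14,sqrt(13 )/13,  3*sqrt( 2),  14.87,25,35*sqrt( 2) , 72.04 ] 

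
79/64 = 79/64 = 1.23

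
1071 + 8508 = 9579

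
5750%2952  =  2798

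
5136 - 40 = 5096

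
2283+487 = 2770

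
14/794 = 7/397 =0.02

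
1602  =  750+852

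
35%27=8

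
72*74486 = 5362992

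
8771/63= 1253/9 =139.22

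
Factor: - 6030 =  - 2^1*3^2*5^1*67^1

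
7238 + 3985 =11223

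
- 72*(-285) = 20520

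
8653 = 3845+4808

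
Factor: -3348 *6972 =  - 23342256=- 2^4*3^4 * 7^1 * 31^1*83^1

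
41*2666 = 109306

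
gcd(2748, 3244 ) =4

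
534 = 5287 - 4753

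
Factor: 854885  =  5^1*37^1*4621^1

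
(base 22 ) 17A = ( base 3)220000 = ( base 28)N4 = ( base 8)1210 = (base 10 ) 648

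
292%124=44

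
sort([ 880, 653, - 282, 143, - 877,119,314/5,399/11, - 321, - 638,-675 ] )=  [ - 877, - 675 , -638, - 321 , - 282,399/11,314/5, 119, 143,653, 880]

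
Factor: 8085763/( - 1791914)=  - 2^( - 1)*7^1*43^1*26863^1*895957^( -1 )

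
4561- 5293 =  - 732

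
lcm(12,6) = 12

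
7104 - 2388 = 4716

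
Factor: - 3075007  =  -13^1*53^1*4463^1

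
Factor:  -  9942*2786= - 2^2*3^1*7^1 * 199^1 * 1657^1 = - 27698412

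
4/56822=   2/28411 =0.00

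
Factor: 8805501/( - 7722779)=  - 3^2*23^(  -  1 )*467^( - 1)*719^( - 1 ) * 978389^1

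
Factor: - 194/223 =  -2^1*97^1 * 223^ ( - 1 )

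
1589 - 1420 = 169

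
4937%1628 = 53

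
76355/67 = 1139 + 42/67 =1139.63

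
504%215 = 74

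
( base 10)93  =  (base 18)53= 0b1011101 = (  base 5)333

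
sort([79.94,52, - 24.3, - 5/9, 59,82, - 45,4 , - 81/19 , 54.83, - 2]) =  [ - 45, - 24.3,-81/19, - 2, - 5/9,4,52,  54.83,59,79.94,82] 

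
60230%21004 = 18222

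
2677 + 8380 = 11057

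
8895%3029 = 2837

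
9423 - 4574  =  4849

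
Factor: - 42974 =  - 2^1 * 21487^1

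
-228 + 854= 626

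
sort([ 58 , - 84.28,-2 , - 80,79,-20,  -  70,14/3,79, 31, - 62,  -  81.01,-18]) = [-84.28,-81.01, - 80,- 70, - 62, - 20,  -  18,-2,14/3, 31,58,  79,79 ]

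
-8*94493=  -  755944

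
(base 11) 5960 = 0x1E82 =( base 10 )7810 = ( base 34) 6PO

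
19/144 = 19/144 = 0.13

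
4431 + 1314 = 5745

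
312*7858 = 2451696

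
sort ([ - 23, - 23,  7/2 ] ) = [ - 23, - 23,  7/2 ]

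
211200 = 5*42240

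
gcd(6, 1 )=1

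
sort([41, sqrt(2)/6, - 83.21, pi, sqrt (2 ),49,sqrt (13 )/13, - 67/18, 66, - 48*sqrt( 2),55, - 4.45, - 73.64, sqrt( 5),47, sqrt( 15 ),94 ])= [  -  83.21, -73.64, - 48*sqrt( 2 ), - 4.45, - 67/18,sqrt (2 )/6, sqrt(13 )/13, sqrt(2), sqrt(5 ) , pi, sqrt(15 ), 41,47 , 49,55, 66,94]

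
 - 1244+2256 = 1012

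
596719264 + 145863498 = 742582762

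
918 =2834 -1916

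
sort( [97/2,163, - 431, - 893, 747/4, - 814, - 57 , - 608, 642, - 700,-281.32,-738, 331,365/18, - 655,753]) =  [ - 893, - 814, - 738, - 700, - 655 , - 608, - 431, - 281.32, - 57,365/18,97/2,163, 747/4 , 331, 642, 753]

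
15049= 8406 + 6643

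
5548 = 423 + 5125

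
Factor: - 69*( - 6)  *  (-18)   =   - 2^2*3^4*23^1   =  - 7452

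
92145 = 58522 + 33623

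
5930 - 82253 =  - 76323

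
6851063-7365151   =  -514088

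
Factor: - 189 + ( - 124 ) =- 313 = - 313^1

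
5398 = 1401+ 3997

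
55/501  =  55/501 = 0.11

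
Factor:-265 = -5^1*53^1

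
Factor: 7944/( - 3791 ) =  - 2^3*3^1*17^(  -  1)*223^( - 1 )* 331^1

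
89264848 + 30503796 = 119768644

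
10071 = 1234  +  8837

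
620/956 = 155/239 = 0.65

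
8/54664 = 1/6833 = 0.00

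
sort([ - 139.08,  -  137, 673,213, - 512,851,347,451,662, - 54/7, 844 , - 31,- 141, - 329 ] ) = [ - 512, - 329, - 141, - 139.08,-137, - 31, - 54/7,213,347 , 451,662,673, 844,851]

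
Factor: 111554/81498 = 193/141 = 3^(-1 )*47^(-1)*193^1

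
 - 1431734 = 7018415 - 8450149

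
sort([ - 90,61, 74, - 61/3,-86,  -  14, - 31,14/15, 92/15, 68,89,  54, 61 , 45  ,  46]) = [ - 90, - 86, - 31,  -  61/3,-14, 14/15, 92/15, 45, 46, 54,  61,61, 68,74, 89]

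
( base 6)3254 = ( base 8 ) 1362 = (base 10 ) 754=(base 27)10p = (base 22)1C6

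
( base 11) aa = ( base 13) 93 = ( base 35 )3F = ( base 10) 120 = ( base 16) 78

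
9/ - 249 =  - 3/83 = - 0.04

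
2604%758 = 330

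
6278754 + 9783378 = 16062132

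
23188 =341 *68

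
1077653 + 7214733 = 8292386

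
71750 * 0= 0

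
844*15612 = 13176528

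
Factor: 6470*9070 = 2^2*5^2*647^1 * 907^1 = 58682900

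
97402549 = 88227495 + 9175054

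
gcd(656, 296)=8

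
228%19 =0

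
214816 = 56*3836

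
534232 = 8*66779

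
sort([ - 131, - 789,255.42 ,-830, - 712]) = [ - 830, - 789, - 712,-131,255.42] 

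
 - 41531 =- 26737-14794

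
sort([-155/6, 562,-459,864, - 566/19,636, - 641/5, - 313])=[ - 459, - 313, - 641/5, - 566/19, - 155/6,562, 636,864 ] 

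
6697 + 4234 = 10931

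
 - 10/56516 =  - 1  +  28253/28258 = - 0.00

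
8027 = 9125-1098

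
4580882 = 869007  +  3711875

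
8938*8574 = 76634412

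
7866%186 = 54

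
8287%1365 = 97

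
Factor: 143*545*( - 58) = -2^1*5^1*11^1*13^1*29^1 * 109^1 = - 4520230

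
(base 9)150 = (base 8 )176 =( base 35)3L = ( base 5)1001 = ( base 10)126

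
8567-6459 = 2108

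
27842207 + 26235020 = 54077227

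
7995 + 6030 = 14025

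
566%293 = 273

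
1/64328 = 1/64328 = 0.00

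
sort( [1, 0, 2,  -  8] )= [-8,0, 1,2]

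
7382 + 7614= 14996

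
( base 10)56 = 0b111000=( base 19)2I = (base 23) 2A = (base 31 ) 1p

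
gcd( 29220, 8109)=3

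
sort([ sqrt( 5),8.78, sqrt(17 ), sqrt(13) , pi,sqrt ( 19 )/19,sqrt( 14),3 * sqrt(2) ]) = [sqrt(19)/19, sqrt( 5), pi,sqrt( 13), sqrt( 14 ),sqrt( 17),3 * sqrt( 2),8.78]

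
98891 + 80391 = 179282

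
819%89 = 18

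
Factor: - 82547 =  -  23^1*37^1*97^1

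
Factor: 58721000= 2^3*5^3*13^1* 4517^1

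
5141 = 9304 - 4163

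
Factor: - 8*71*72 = - 2^6  *3^2*71^1 = - 40896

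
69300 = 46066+23234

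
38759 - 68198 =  - 29439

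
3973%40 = 13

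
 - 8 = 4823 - 4831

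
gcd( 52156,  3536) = 884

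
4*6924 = 27696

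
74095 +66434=140529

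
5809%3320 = 2489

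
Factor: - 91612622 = -2^1*1987^1*23053^1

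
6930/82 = 84 + 21/41 = 84.51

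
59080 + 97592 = 156672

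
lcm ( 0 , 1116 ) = 0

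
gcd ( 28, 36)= 4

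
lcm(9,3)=9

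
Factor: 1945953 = 3^2*216217^1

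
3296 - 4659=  - 1363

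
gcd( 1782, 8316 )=594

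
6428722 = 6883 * 934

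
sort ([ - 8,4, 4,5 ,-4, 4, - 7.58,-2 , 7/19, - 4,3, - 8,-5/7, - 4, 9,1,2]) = [ - 8,  -  8, - 7.58, - 4 , - 4, - 4, - 2, - 5/7, 7/19, 1, 2,3, 4,4,4, 5,9 ] 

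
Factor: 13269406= 2^1*  97^1*68399^1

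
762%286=190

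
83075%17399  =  13479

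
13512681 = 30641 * 441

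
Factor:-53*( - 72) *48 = 2^7*3^3*53^1 = 183168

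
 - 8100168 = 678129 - 8778297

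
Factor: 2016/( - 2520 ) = - 4/5 = - 2^2*5^(- 1)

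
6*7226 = 43356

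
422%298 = 124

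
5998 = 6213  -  215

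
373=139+234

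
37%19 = 18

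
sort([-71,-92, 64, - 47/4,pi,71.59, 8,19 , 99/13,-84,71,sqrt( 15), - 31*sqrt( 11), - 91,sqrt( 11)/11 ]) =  [-31*sqrt(11), - 92, - 91, - 84, - 71, - 47/4, sqrt(11 ) /11,pi, sqrt( 15 ),99/13,8,19,64,71,71.59 ]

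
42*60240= 2530080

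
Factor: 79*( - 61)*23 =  - 110837 = -23^1*61^1*79^1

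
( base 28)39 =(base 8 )135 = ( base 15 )63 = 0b1011101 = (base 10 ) 93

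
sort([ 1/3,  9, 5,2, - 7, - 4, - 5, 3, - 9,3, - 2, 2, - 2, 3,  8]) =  [- 9, - 7, - 5, - 4, - 2, - 2,  1/3,2,2, 3, 3, 3, 5, 8, 9 ] 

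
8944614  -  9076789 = - 132175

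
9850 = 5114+4736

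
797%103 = 76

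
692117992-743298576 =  - 51180584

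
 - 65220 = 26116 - 91336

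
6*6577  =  39462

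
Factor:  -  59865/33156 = -65/36 = -2^( - 2)*3^( - 2)*5^1*13^1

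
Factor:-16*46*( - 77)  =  56672  =  2^5 *7^1* 11^1*  23^1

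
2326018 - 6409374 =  - 4083356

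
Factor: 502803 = 3^2*7^1*23^1*347^1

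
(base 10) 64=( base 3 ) 2101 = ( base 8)100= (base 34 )1U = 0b1000000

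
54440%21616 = 11208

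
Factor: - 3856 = -2^4*241^1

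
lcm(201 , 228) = 15276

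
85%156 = 85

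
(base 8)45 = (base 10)37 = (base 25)1C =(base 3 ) 1101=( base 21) 1g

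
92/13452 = 23/3363 = 0.01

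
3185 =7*455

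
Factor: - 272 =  - 2^4*17^1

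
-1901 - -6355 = 4454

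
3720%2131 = 1589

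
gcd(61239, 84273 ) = 3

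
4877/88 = 4877/88 = 55.42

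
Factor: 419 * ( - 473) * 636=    - 126046932 =- 2^2 * 3^1*11^1 * 43^1*53^1*419^1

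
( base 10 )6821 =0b1101010100101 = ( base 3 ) 100100122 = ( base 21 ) F9H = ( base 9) 10318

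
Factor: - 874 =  - 2^1* 19^1*23^1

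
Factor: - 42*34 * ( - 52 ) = 2^4*3^1*7^1* 13^1*17^1 =74256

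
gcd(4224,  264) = 264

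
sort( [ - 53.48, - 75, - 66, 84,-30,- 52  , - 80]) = [ - 80,-75, - 66, - 53.48, - 52, - 30, 84]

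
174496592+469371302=643867894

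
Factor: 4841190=2^1*3^2*5^1*53791^1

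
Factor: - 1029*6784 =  - 6980736 = - 2^7*3^1*7^3* 53^1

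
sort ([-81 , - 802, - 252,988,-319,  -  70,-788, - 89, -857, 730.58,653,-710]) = [  -  857, -802,-788,-710, - 319, - 252,-89,-81 , - 70, 653, 730.58,  988]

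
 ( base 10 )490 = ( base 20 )14a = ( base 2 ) 111101010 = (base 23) l7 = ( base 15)22A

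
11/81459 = 11/81459= 0.00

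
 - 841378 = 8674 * (  -  97) 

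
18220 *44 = 801680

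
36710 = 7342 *5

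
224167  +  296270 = 520437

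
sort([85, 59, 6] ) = [ 6 , 59, 85]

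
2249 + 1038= 3287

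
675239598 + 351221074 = 1026460672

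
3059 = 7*437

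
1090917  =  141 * 7737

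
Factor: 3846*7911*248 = 2^4 * 3^4 * 31^1*293^1*641^1=7545575088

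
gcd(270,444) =6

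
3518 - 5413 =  -1895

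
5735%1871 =122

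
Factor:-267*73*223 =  - 4346493 = -  3^1 * 73^1*89^1*223^1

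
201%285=201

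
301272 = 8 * 37659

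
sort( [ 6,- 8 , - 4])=[  -  8, - 4, 6] 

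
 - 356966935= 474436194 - 831403129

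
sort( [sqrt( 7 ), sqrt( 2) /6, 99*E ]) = [sqrt(2) /6, sqrt(7), 99*E]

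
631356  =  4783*132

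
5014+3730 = 8744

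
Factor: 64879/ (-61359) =-3^ ( - 1 )*113^ ( - 1 )*181^( - 1)*64879^1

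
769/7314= 769/7314 = 0.11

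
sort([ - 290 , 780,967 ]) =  [ - 290,780,967 ] 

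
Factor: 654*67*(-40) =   -  1752720 = -  2^4 *3^1 * 5^1*67^1 * 109^1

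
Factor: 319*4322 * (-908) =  - 2^3*11^1 * 29^1*227^1 * 2161^1 = - 1251875944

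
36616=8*4577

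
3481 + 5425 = 8906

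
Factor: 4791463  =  37^1 * 129499^1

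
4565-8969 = -4404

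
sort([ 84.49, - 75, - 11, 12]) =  [ -75, - 11, 12, 84.49 ] 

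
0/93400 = 0=   0.00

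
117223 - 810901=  - 693678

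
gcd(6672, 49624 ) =8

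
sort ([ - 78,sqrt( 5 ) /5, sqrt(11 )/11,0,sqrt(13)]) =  [- 78,0, sqrt(11 )/11, sqrt( 5) /5,sqrt(13 )]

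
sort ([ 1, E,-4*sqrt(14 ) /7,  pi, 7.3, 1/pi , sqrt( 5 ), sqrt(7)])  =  [-4 * sqrt( 14 ) /7, 1/pi , 1, sqrt(5),  sqrt( 7 ), E,pi,7.3]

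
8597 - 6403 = 2194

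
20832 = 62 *336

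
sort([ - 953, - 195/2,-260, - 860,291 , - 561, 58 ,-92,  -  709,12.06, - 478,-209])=[ - 953, - 860,  -  709, - 561, - 478, - 260, - 209,-195/2,  -  92, 12.06,  58 , 291 ]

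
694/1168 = 347/584 = 0.59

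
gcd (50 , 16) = 2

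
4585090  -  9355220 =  - 4770130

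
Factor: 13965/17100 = 2^( - 2)*3^( - 1)*5^( - 1)*7^2 = 49/60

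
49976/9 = 5552 + 8/9  =  5552.89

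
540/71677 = 540/71677 =0.01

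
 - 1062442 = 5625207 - 6687649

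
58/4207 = 58/4207  =  0.01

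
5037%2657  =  2380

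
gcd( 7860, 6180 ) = 60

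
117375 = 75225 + 42150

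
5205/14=5205/14 =371.79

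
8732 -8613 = 119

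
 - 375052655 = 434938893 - 809991548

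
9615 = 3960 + 5655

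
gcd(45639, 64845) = 99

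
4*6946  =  27784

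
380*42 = 15960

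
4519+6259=10778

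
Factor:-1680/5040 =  -3^ (  -  1) = - 1/3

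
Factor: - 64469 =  - 23^1*2803^1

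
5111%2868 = 2243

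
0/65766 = 0 = 0.00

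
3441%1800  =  1641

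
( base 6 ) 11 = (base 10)7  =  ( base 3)21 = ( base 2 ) 111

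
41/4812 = 41/4812 = 0.01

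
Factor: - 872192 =  -  2^8*3407^1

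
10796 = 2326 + 8470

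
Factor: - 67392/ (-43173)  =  64/41= 2^6 * 41^( - 1)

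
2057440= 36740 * 56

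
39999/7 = 5714+1/7 = 5714.14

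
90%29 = 3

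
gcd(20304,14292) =36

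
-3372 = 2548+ -5920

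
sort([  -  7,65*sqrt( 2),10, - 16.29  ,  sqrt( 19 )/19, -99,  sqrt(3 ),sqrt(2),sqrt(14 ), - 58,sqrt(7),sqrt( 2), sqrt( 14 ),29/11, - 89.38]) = [ - 99, - 89.38, - 58, - 16.29, - 7, sqrt ( 19)/19, sqrt(2),sqrt(2),sqrt( 3),29/11, sqrt( 7),sqrt(14 ),  sqrt(14),10, 65*sqrt(2) ] 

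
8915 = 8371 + 544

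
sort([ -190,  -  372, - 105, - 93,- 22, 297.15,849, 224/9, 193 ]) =[-372, - 190,-105, - 93, - 22,224/9,  193, 297.15, 849]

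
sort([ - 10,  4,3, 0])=[ - 10,0,3,4]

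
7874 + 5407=13281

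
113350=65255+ 48095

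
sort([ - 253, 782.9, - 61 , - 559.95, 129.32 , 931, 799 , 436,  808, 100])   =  [ - 559.95, - 253,- 61, 100, 129.32 , 436, 782.9, 799,  808,931]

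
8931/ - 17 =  - 8931/17  =  - 525.35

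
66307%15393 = 4735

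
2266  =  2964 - 698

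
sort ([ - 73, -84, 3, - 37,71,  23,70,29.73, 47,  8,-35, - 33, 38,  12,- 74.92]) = [-84, - 74.92 ,  -  73,-37, - 35, - 33, 3,  8,12,23 , 29.73, 38, 47,70,  71] 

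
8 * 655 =5240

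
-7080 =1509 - 8589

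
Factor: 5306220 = 2^2*3^2*5^1*41^1*719^1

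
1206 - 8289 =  - 7083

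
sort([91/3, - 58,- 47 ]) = [ - 58, -47 , 91/3]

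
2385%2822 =2385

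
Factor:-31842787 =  - 23^1*181^1*7649^1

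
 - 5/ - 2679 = 5/2679 =0.00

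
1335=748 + 587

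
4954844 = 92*53857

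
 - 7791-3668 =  - 11459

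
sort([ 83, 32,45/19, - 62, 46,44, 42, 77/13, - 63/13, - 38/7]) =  [ - 62, - 38/7,-63/13,45/19, 77/13, 32,42,  44,46, 83] 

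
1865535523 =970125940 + 895409583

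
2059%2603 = 2059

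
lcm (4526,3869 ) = 239878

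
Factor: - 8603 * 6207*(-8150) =435200391150 = 2^1*3^1 *5^2*7^1*163^1 *1229^1 * 2069^1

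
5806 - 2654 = 3152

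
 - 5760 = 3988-9748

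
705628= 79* 8932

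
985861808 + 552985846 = 1538847654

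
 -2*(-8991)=17982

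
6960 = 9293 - 2333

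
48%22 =4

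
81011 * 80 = 6480880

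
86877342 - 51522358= 35354984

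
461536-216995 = 244541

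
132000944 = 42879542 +89121402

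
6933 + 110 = 7043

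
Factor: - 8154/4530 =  - 3^2*5^(- 1 ) = - 9/5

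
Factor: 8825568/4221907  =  2^5 * 3^1 * 29^(-1)*149^1*197^ ( - 1)*617^1 * 739^( - 1 ) 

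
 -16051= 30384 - 46435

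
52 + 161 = 213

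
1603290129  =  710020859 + 893269270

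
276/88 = 3 + 3/22 = 3.14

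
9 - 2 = 7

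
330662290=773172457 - 442510167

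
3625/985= 725/197  =  3.68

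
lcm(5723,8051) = 475009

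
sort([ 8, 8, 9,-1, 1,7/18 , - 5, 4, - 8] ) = [ - 8, - 5, - 1, 7/18, 1,4,8, 8, 9]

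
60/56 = 15/14 = 1.07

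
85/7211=85/7211 = 0.01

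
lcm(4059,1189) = 117711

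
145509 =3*48503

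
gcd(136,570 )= 2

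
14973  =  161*93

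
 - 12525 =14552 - 27077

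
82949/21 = 82949/21 = 3949.95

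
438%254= 184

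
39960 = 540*74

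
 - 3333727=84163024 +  - 87496751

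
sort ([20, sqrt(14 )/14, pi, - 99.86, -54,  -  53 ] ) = [ - 99.86, - 54,  -  53, sqrt(14 ) /14,pi , 20]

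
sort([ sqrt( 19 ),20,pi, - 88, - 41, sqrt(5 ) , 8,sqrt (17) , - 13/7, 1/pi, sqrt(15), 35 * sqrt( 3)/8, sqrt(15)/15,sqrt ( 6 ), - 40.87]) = [ - 88, - 41, - 40.87,-13/7, sqrt(15 )/15, 1/pi, sqrt(5), sqrt( 6), pi, sqrt(15 ),sqrt( 17), sqrt( 19), 35*sqrt(3 ) /8, 8, 20] 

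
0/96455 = 0=0.00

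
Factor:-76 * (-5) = 2^2*5^1*19^1 = 380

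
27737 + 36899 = 64636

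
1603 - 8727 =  - 7124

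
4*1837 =7348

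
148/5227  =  148/5227 = 0.03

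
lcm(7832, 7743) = 681384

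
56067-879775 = -823708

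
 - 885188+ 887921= 2733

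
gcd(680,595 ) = 85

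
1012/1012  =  1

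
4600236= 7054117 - 2453881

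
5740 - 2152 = 3588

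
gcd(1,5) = 1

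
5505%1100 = 5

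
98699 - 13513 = 85186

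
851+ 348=1199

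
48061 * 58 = 2787538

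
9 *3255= 29295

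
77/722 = 77/722=0.11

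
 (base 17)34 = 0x37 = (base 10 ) 55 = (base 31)1O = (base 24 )27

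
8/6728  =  1/841 = 0.00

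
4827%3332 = 1495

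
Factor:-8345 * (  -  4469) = 37293805 = 5^1*41^1*109^1*1669^1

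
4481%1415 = 236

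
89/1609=89/1609  =  0.06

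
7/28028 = 1/4004 = 0.00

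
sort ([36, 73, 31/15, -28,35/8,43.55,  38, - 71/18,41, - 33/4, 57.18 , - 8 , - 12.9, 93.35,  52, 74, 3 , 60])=[ - 28,-12.9,-33/4,-8,-71/18, 31/15,3, 35/8, 36,38,41 , 43.55 , 52, 57.18, 60 , 73,  74, 93.35] 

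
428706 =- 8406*( - 51)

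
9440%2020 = 1360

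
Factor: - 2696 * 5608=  - 15119168 =- 2^6 * 337^1*701^1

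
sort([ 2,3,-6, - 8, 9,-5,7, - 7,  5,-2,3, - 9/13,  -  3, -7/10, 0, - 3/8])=[-8, - 7, - 6, - 5,-3,  -  2,  -  7/10, - 9/13 ,-3/8, 0, 2,3, 3,5, 7, 9] 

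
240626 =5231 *46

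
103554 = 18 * 5753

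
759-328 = 431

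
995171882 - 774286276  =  220885606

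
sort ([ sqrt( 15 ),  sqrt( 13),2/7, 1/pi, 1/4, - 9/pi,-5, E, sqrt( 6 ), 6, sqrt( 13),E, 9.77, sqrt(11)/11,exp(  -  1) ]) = [ -5, - 9/pi,1/4, 2/7, sqrt ( 11) /11, 1/pi,  exp(-1 ), sqrt( 6), E, E,sqrt( 13), sqrt(13), sqrt( 15 ),6,9.77]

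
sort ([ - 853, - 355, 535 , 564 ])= [ - 853,- 355,535, 564]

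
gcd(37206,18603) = 18603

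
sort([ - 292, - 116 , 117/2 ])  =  [  -  292, -116, 117/2 ] 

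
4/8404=1/2101 = 0.00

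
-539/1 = -539= -539.00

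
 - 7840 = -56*140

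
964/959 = 964/959 = 1.01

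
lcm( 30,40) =120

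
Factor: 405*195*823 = 64996425=3^5*5^2 * 13^1*823^1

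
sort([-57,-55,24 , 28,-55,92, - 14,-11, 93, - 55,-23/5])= [ - 57, - 55,  -  55,-55,-14,-11,-23/5, 24,28,92,93 ] 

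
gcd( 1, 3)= 1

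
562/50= 11 + 6/25 = 11.24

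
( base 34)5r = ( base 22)8l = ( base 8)305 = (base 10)197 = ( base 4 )3011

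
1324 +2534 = 3858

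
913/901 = 913/901 = 1.01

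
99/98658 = 11/10962 = 0.00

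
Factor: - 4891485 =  - 3^1*5^1*326099^1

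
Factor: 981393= 3^1*7^1* 17^1  *2749^1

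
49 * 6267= 307083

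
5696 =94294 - 88598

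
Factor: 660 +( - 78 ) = 582 = 2^1*3^1*97^1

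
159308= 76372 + 82936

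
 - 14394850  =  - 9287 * 1550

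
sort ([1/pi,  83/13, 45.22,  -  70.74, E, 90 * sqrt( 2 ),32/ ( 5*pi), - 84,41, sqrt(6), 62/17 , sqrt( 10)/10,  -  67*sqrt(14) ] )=[ - 67*sqrt (14),-84 , - 70.74, sqrt( 10 )/10, 1/pi, 32/(5*pi), sqrt (6 ), E, 62/17, 83/13, 41,45.22, 90*sqrt ( 2) ] 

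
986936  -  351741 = 635195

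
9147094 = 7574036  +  1573058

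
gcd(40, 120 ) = 40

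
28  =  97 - 69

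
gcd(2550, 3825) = 1275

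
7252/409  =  17 + 299/409= 17.73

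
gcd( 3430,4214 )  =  98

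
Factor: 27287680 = 2^7*5^1*7^1*6091^1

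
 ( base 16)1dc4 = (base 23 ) e97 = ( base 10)7620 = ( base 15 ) 23D0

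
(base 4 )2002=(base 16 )82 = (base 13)a0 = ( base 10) 130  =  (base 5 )1010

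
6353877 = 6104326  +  249551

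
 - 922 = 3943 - 4865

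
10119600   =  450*22488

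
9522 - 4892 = 4630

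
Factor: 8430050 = 2^1*5^2*168601^1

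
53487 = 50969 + 2518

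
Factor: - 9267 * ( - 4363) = 40431921=3^1*3089^1*4363^1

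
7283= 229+7054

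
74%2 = 0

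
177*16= 2832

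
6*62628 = 375768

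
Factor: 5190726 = 2^1*3^1*865121^1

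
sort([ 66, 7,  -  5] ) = [ - 5, 7, 66 ] 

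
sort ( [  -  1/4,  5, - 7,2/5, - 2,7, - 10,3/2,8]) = [ - 10,-7, - 2,-1/4 , 2/5,3/2, 5, 7,8] 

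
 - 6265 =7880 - 14145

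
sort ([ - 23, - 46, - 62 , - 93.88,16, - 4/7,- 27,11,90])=[ -93.88, - 62,-46, - 27, - 23, - 4/7, 11,16, 90 ] 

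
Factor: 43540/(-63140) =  - 11^(-1 ) * 41^ (  -  1 )*311^1  =  - 311/451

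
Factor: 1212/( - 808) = -2^( - 1)*3^1 = - 3/2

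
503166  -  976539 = -473373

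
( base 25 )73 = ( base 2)10110010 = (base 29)64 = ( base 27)6g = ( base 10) 178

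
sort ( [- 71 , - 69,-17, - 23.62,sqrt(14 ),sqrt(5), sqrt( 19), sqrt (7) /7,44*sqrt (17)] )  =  [ - 71, - 69, - 23.62 , - 17, sqrt( 7 ) /7, sqrt(5 ),sqrt(14),sqrt(19 ),44*sqrt(17 ) ] 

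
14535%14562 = 14535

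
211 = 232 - 21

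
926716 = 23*40292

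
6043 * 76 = 459268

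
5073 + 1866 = 6939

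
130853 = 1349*97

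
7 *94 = 658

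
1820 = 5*364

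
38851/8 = 38851/8 =4856.38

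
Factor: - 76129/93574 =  - 2^( - 1) *13^(- 1 ) * 59^( - 1 )*61^( - 1)*76129^1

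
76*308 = 23408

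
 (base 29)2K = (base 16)4e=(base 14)58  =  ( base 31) 2g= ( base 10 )78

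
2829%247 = 112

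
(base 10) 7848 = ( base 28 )a08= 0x1EA8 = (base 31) 855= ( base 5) 222343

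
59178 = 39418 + 19760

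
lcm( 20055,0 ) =0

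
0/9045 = 0 = 0.00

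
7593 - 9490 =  - 1897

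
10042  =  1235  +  8807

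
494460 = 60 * 8241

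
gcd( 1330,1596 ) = 266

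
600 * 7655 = 4593000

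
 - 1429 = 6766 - 8195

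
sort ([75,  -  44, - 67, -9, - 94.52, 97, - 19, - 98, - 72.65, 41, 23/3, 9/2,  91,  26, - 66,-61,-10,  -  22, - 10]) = [ -98,  -  94.52,-72.65, - 67, - 66 , - 61,-44 , - 22,-19, - 10, - 10,  -  9, 9/2, 23/3, 26, 41,75,91, 97] 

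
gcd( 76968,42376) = 8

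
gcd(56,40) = 8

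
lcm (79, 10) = 790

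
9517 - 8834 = 683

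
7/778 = 7/778 = 0.01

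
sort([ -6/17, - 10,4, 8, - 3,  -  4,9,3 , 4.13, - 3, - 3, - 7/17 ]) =[-10,- 4,-3, - 3 , - 3, - 7/17, - 6/17,3,4,4.13, 8,9 ]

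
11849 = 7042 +4807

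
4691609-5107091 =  - 415482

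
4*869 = 3476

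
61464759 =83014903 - 21550144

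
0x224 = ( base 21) 152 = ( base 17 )1f4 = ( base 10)548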